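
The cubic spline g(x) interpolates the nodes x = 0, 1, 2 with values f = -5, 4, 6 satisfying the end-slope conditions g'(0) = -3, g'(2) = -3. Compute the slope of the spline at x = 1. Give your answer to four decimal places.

9.7500

Put σ_i = g'' at the i-th knot. Here h = (1, 1) and Δ = (9, 2), so the interior equations h_(i-1)·σ_(i-1) + 2(h_(i-1)+h_i)·σ_i + h_i·σ_(i+1) = 6(Δ_i − Δ_(i-1)) read
  1·σ_0 + 4·σ_1 + 1·σ_2 = 6(Δ_1 - Δ_0) = -42
Clamped end conditions give two more equations: 2h_0·σ_0 + h_0·σ_1 = 6(Δ_0 - g'(0)) = 72 and h_1·σ_1 + 2h_1·σ_2 = 6(g'(2) - Δ_1) = -30.
Solving: σ_0 = 93/2, σ_1 = -21, σ_2 = -9/2.
On [1, 2], g'(x) = b_1 + 2c_1·(x - 1) + 3d_1·(x - 1)² with b_1 = Δ_1 - h_1(2σ_1 + σ_2)/6 = 39/4, c_1 = σ_1/2 = -21/2, d_1 = (σ_2 - σ_1)/(6h_1) = 11/4. So g'(1) = 39/4.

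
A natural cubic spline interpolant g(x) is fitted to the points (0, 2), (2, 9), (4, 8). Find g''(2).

-3

Write M_i for g''(x_i). With h_i = 2, 2 and divided differences Δ_i = 7/2, -1/2, the continuity of g' gives the tridiagonal system
  2·M_0 + 8·M_1 + 2·M_2 = 6(Δ_1 - Δ_0) = -24
Natural end conditions: M_0 = M_2 = 0.
Solving: M_0 = 0, M_1 = -3, M_2 = 0.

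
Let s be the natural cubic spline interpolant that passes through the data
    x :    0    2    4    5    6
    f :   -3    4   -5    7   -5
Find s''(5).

Let σ_i = s''(x_i). Step sizes h_i = 2, 2, 1, 1; slopes of the chords Δ_i = (y_(i+1) - y_i)/h_i = 7/2, -9/2, 12, -12.
  2·σ_0 + 8·σ_1 + 2·σ_2 = 6(Δ_1 - Δ_0) = -48
  2·σ_1 + 6·σ_2 + 1·σ_3 = 6(Δ_2 - Δ_1) = 99
  1·σ_2 + 4·σ_3 + 1·σ_4 = 6(Δ_3 - Δ_2) = -144
Natural end conditions: σ_0 = σ_4 = 0.
Solving: σ_0 = 0, σ_1 = -13, σ_2 = 28, σ_3 = -43, σ_4 = 0.

-43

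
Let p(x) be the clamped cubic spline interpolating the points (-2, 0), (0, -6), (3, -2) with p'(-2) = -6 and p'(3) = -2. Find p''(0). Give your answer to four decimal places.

3.6000

Write M_i for p''(x_i). With h_i = 2, 3 and divided differences Δ_i = -3, 4/3, the continuity of p' gives the tridiagonal system
  2·M_0 + 10·M_1 + 3·M_2 = 6(Δ_1 - Δ_0) = 26
Clamped end conditions give two more equations: 2h_0·M_0 + h_0·M_1 = 6(Δ_0 - p'(-2)) = 18 and h_1·M_1 + 2h_1·M_2 = 6(p'(3) - Δ_1) = -20.
Solving: M_0 = 27/10, M_1 = 18/5, M_2 = -77/15.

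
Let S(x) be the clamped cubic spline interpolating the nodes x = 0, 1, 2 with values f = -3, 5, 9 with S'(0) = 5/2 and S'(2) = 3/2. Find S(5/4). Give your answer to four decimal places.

With M_i denoting the second derivative at x_i, h_i = 1, 1, and Δ_i = (y_(i+1) − y_i)/h_i = 8, 4:
  1·M_0 + 4·M_1 + 1·M_2 = 6(Δ_1 - Δ_0) = -24
Clamped end conditions give two more equations: 2h_0·M_0 + h_0·M_1 = 6(Δ_0 - S'(0)) = 33 and h_1·M_1 + 2h_1·M_2 = 6(S'(2) - Δ_1) = -15.
Solving the tridiagonal system: M_0 = 22, M_1 = -11, M_2 = -2.
On [1, 2], S(x) = 5 + 8·(x - 1) - 11/2·(x - 1)² + 3/2·(x - 1)³.
With (x - 1) = 1/4: S(5/4) = 855/128.

6.6797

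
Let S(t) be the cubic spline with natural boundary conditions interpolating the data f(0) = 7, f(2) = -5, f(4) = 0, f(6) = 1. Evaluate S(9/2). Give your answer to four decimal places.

With m_i denoting the second derivative at x_i, h_i = 2, 2, 2, and Δ_i = (y_(i+1) − y_i)/h_i = -6, 5/2, 1/2:
  2·m_0 + 8·m_1 + 2·m_2 = 6(Δ_1 - Δ_0) = 51
  2·m_1 + 8·m_2 + 2·m_3 = 6(Δ_2 - Δ_1) = -12
Natural end conditions: m_0 = m_3 = 0.
Solving: m_0 = 0, m_1 = 36/5, m_2 = -33/10, m_3 = 0.
On [4, 6], S(t) = 0 + 27/10·(t - 4) - 33/20·(t - 4)² + 11/40·(t - 4)³.
With (t - 4) = 1/2: S(9/2) = 311/320.

0.9719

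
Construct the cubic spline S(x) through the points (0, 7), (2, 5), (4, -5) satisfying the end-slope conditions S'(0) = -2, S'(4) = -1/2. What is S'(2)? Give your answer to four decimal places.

Write M_i for S''(x_i). With h_i = 2, 2 and divided differences Δ_i = -1, -5, the continuity of S' gives the tridiagonal system
  2·M_0 + 8·M_1 + 2·M_2 = 6(Δ_1 - Δ_0) = -24
Clamped end conditions give two more equations: 2h_0·M_0 + h_0·M_1 = 6(Δ_0 - S'(0)) = 6 and h_1·M_1 + 2h_1·M_2 = 6(S'(4) - Δ_1) = 27.
Hence M_0 = 39/8, M_1 = -27/4, M_2 = 81/8.
On [2, 4], S'(x) = b_1 + 2c_1·(x - 2) + 3d_1·(x - 2)² with b_1 = Δ_1 - h_1(2M_1 + M_2)/6 = -31/8, c_1 = M_1/2 = -27/8, d_1 = (M_2 - M_1)/(6h_1) = 45/32. So S'(2) = -31/8.

-3.8750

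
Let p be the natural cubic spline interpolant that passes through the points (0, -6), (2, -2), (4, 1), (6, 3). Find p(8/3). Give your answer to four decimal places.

-0.8667

With σ_i denoting the second derivative at x_i, h_i = 2, 2, 2, and Δ_i = (y_(i+1) − y_i)/h_i = 2, 3/2, 1:
  2·σ_0 + 8·σ_1 + 2·σ_2 = 6(Δ_1 - Δ_0) = -3
  2·σ_1 + 8·σ_2 + 2·σ_3 = 6(Δ_2 - Δ_1) = -3
Natural end conditions: σ_0 = σ_3 = 0.
Solving the tridiagonal system: σ_0 = 0, σ_1 = -3/10, σ_2 = -3/10, σ_3 = 0.
On [2, 4], p(x) = -2 + 9/5·(x - 2) - 3/20·(x - 2)² + 0·(x - 2)³.
With (x - 2) = 2/3: p(8/3) = -13/15.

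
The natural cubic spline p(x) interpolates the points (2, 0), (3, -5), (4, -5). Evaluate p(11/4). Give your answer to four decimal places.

Put M_i = p'' at the i-th knot. Here h = (1, 1) and Δ = (-5, 0), so the interior equations h_(i-1)·M_(i-1) + 2(h_(i-1)+h_i)·M_i + h_i·M_(i+1) = 6(Δ_i − Δ_(i-1)) read
  1·M_0 + 4·M_1 + 1·M_2 = 6(Δ_1 - Δ_0) = 30
Natural end conditions: M_0 = M_2 = 0.
Hence M_0 = 0, M_1 = 15/2, M_2 = 0.
On [2, 3], p(x) = 0 - 25/4·(x - 2) + 0·(x - 2)² + 5/4·(x - 2)³.
With (x - 2) = 3/4: p(11/4) = -1065/256.

-4.1602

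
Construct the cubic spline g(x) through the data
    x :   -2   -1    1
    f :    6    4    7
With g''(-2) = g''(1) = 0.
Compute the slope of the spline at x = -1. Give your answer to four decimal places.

Let M_i = g''(x_i). Step sizes h_i = 1, 2; slopes of the chords Δ_i = (y_(i+1) - y_i)/h_i = -2, 3/2.
  1·M_0 + 6·M_1 + 2·M_2 = 6(Δ_1 - Δ_0) = 21
Natural end conditions: M_0 = M_2 = 0.
Hence M_0 = 0, M_1 = 7/2, M_2 = 0.
On [-1, 1], g'(x) = b_1 + 2c_1·(x + 1) + 3d_1·(x + 1)² with b_1 = Δ_1 - h_1(2M_1 + M_2)/6 = -5/6, c_1 = M_1/2 = 7/4, d_1 = (M_2 - M_1)/(6h_1) = -7/24. So g'(-1) = -5/6.

-0.8333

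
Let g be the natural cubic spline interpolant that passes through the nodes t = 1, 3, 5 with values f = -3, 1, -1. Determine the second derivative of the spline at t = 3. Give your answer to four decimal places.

Write σ_i for g''(x_i). With h_i = 2, 2 and divided differences Δ_i = 2, -1, the continuity of g' gives the tridiagonal system
  2·σ_0 + 8·σ_1 + 2·σ_2 = 6(Δ_1 - Δ_0) = -18
Natural end conditions: σ_0 = σ_2 = 0.
Solving the tridiagonal system: σ_0 = 0, σ_1 = -9/4, σ_2 = 0.

-2.2500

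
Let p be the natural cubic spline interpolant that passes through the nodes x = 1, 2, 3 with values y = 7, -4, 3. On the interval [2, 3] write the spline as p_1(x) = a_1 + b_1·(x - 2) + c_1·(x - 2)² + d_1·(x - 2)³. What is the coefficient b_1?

-2

Write M_i for p''(x_i). With h_i = 1, 1 and divided differences Δ_i = -11, 7, the continuity of p' gives the tridiagonal system
  1·M_0 + 4·M_1 + 1·M_2 = 6(Δ_1 - Δ_0) = 108
Natural end conditions: M_0 = M_2 = 0.
Hence M_0 = 0, M_1 = 27, M_2 = 0.
On [2, 3], with p_1(x) = a_1 + b_1·(x - 2) + c_1·(x - 2)² + d_1·(x - 2)³: c_1 = M_1/2 = 27/2, d_1 = (M_2 - M_1)/(6h_1) = -9/2, b_1 = Δ_1 - h_1(2M_1 + M_2)/6 = -2.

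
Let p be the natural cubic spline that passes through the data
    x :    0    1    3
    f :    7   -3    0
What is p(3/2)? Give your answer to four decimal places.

-4.7656

Put σ_i = p'' at the i-th knot. Here h = (1, 2) and Δ = (-10, 3/2), so the interior equations h_(i-1)·σ_(i-1) + 2(h_(i-1)+h_i)·σ_i + h_i·σ_(i+1) = 6(Δ_i − Δ_(i-1)) read
  1·σ_0 + 6·σ_1 + 2·σ_2 = 6(Δ_1 - Δ_0) = 69
Natural end conditions: σ_0 = σ_2 = 0.
Forward elimination and back-substitution give σ_0 = 0, σ_1 = 23/2, σ_2 = 0.
On [1, 3], p(x) = -3 - 37/6·(x - 1) + 23/4·(x - 1)² - 23/24·(x - 1)³.
With (x - 1) = 1/2: p(3/2) = -305/64.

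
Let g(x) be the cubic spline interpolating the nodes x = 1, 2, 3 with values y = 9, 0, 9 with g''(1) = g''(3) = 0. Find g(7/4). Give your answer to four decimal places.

Write M_i for g''(x_i). With h_i = 1, 1 and divided differences Δ_i = -9, 9, the continuity of g' gives the tridiagonal system
  1·M_0 + 4·M_1 + 1·M_2 = 6(Δ_1 - Δ_0) = 108
Natural end conditions: M_0 = M_2 = 0.
Hence M_0 = 0, M_1 = 27, M_2 = 0.
On [1, 2], g(x) = 9 - 27/2·(x - 1) + 0·(x - 1)² + 9/2·(x - 1)³.
With (x - 1) = 3/4: g(7/4) = 99/128.

0.7734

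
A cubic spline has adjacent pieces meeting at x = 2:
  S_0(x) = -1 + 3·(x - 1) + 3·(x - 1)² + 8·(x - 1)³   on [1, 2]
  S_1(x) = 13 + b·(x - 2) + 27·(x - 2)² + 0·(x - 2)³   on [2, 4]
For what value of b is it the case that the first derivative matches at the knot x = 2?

S_0'(x) = 3 + 6·(x - 1) + 24·(x - 1)², so S_0'(2) = 33. On the right, S_1'(2) = b, so b = 33.

33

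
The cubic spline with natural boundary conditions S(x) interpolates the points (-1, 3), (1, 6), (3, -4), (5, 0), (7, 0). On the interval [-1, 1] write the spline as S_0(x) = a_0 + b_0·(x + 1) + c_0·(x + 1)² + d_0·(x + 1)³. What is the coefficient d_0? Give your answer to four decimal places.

-0.5692

Write M_i for S''(x_i). With h_i = 2, 2, 2, 2 and divided differences Δ_i = 3/2, -5, 2, 0, the continuity of S' gives the tridiagonal system
  2·M_0 + 8·M_1 + 2·M_2 = 6(Δ_1 - Δ_0) = -39
  2·M_1 + 8·M_2 + 2·M_3 = 6(Δ_2 - Δ_1) = 42
  2·M_2 + 8·M_3 + 2·M_4 = 6(Δ_3 - Δ_2) = -12
Natural end conditions: M_0 = M_4 = 0.
Forward elimination and back-substitution give M_0 = 0, M_1 = -765/112, M_2 = 219/28, M_3 = -387/112, M_4 = 0.
On [-1, 1], with S_0(x) = a_0 + b_0·(x + 1) + c_0·(x + 1)² + d_0·(x + 1)³: c_0 = M_0/2 = 0, d_0 = (M_1 - M_0)/(6h_0) = -255/448, b_0 = Δ_0 - h_0(2M_0 + M_1)/6 = 423/112.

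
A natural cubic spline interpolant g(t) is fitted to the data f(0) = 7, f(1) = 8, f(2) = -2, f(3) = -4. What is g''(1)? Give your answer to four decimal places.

With M_i denoting the second derivative at x_i, h_i = 1, 1, 1, and Δ_i = (y_(i+1) − y_i)/h_i = 1, -10, -2:
  1·M_0 + 4·M_1 + 1·M_2 = 6(Δ_1 - Δ_0) = -66
  1·M_1 + 4·M_2 + 1·M_3 = 6(Δ_2 - Δ_1) = 48
Natural end conditions: M_0 = M_3 = 0.
Forward elimination and back-substitution give M_0 = 0, M_1 = -104/5, M_2 = 86/5, M_3 = 0.

-20.8000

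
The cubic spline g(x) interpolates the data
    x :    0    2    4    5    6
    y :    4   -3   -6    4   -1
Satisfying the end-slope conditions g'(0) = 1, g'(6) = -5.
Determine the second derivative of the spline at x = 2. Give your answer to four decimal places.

Let M_i = g''(x_i). Step sizes h_i = 2, 2, 1, 1; slopes of the chords Δ_i = (y_(i+1) - y_i)/h_i = -7/2, -3/2, 10, -5.
  2·M_0 + 8·M_1 + 2·M_2 = 6(Δ_1 - Δ_0) = 12
  2·M_1 + 6·M_2 + 1·M_3 = 6(Δ_2 - Δ_1) = 69
  1·M_2 + 4·M_3 + 1·M_4 = 6(Δ_3 - Δ_2) = -90
Clamped end conditions give two more equations: 2h_0·M_0 + h_0·M_1 = 6(Δ_0 - g'(0)) = -27 and h_3·M_3 + 2h_3·M_4 = 6(g'(6) - Δ_3) = 0.
Solving: M_0 = -43/7, M_1 = -17/14, M_2 = 17, M_3 = -214/7, M_4 = 107/7.

-1.2143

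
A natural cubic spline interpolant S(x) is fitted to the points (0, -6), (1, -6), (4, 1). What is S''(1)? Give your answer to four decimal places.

1.7500

Put σ_i = S'' at the i-th knot. Here h = (1, 3) and Δ = (0, 7/3), so the interior equations h_(i-1)·σ_(i-1) + 2(h_(i-1)+h_i)·σ_i + h_i·σ_(i+1) = 6(Δ_i − Δ_(i-1)) read
  1·σ_0 + 8·σ_1 + 3·σ_2 = 6(Δ_1 - Δ_0) = 14
Natural end conditions: σ_0 = σ_2 = 0.
Forward elimination and back-substitution give σ_0 = 0, σ_1 = 7/4, σ_2 = 0.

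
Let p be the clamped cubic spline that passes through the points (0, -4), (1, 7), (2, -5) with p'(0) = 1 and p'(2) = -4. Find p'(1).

With M_i denoting the second derivative at x_i, h_i = 1, 1, and Δ_i = (y_(i+1) − y_i)/h_i = 11, -12:
  1·M_0 + 4·M_1 + 1·M_2 = 6(Δ_1 - Δ_0) = -138
Clamped end conditions give two more equations: 2h_0·M_0 + h_0·M_1 = 6(Δ_0 - p'(0)) = 60 and h_1·M_1 + 2h_1·M_2 = 6(p'(2) - Δ_1) = 48.
Hence M_0 = 62, M_1 = -64, M_2 = 56.
On [1, 2], p'(t) = b_1 + 2c_1·(t - 1) + 3d_1·(t - 1)² with b_1 = Δ_1 - h_1(2M_1 + M_2)/6 = 0, c_1 = M_1/2 = -32, d_1 = (M_2 - M_1)/(6h_1) = 20. So p'(1) = 0.

0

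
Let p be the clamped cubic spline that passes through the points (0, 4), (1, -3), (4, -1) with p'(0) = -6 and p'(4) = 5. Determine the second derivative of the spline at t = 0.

Let σ_i = p''(x_i). Step sizes h_i = 1, 3; slopes of the chords Δ_i = (y_(i+1) - y_i)/h_i = -7, 2/3.
  1·σ_0 + 8·σ_1 + 3·σ_2 = 6(Δ_1 - Δ_0) = 46
Clamped end conditions give two more equations: 2h_0·σ_0 + h_0·σ_1 = 6(Δ_0 - p'(0)) = -6 and h_1·σ_1 + 2h_1·σ_2 = 6(p'(4) - Δ_1) = 26.
Forward elimination and back-substitution give σ_0 = -6, σ_1 = 6, σ_2 = 4/3.

-6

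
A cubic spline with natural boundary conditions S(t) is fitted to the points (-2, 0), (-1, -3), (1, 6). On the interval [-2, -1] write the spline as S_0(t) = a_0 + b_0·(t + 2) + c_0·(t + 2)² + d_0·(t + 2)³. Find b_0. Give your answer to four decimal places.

-4.2500

Let m_i = S''(x_i). Step sizes h_i = 1, 2; slopes of the chords Δ_i = (y_(i+1) - y_i)/h_i = -3, 9/2.
  1·m_0 + 6·m_1 + 2·m_2 = 6(Δ_1 - Δ_0) = 45
Natural end conditions: m_0 = m_2 = 0.
Hence m_0 = 0, m_1 = 15/2, m_2 = 0.
On [-2, -1], with S_0(t) = a_0 + b_0·(t + 2) + c_0·(t + 2)² + d_0·(t + 2)³: c_0 = m_0/2 = 0, d_0 = (m_1 - m_0)/(6h_0) = 5/4, b_0 = Δ_0 - h_0(2m_0 + m_1)/6 = -17/4.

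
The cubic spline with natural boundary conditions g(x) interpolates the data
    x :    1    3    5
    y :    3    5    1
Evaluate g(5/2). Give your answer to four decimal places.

4.9922

Write M_i for g''(x_i). With h_i = 2, 2 and divided differences Δ_i = 1, -2, the continuity of g' gives the tridiagonal system
  2·M_0 + 8·M_1 + 2·M_2 = 6(Δ_1 - Δ_0) = -18
Natural end conditions: M_0 = M_2 = 0.
Forward elimination and back-substitution give M_0 = 0, M_1 = -9/4, M_2 = 0.
On [1, 3], g(x) = 3 + 7/4·(x - 1) + 0·(x - 1)² - 3/16·(x - 1)³.
With (x - 1) = 3/2: g(5/2) = 639/128.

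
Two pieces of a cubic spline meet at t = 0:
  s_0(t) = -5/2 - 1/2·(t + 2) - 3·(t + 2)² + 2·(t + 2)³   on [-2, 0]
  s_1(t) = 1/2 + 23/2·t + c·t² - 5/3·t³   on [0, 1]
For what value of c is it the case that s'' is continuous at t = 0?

9

s_0''(t) = -6 + 12·(t + 2), so s_0''(0) = 18. On the right, s_1''(0) = 2c, so c = 9.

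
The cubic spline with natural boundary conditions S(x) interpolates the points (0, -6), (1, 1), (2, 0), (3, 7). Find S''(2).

16

Let σ_i = S''(x_i). Step sizes h_i = 1, 1, 1; slopes of the chords Δ_i = (y_(i+1) - y_i)/h_i = 7, -1, 7.
  1·σ_0 + 4·σ_1 + 1·σ_2 = 6(Δ_1 - Δ_0) = -48
  1·σ_1 + 4·σ_2 + 1·σ_3 = 6(Δ_2 - Δ_1) = 48
Natural end conditions: σ_0 = σ_3 = 0.
Solving the tridiagonal system: σ_0 = 0, σ_1 = -16, σ_2 = 16, σ_3 = 0.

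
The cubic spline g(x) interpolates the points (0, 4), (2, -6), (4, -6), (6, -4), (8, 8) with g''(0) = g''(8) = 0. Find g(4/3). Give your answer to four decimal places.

-3.6720

Put m_i = g'' at the i-th knot. Here h = (2, 2, 2, 2) and Δ = (-5, 0, 1, 6), so the interior equations h_(i-1)·m_(i-1) + 2(h_(i-1)+h_i)·m_i + h_i·m_(i+1) = 6(Δ_i − Δ_(i-1)) read
  2·m_0 + 8·m_1 + 2·m_2 = 6(Δ_1 - Δ_0) = 30
  2·m_1 + 8·m_2 + 2·m_3 = 6(Δ_2 - Δ_1) = 6
  2·m_2 + 8·m_3 + 2·m_4 = 6(Δ_3 - Δ_2) = 30
Natural end conditions: m_0 = m_4 = 0.
Forward elimination and back-substitution give m_0 = 0, m_1 = 57/14, m_2 = -9/7, m_3 = 57/14, m_4 = 0.
On [0, 2], g(x) = 4 - 89/14·x + 0·x² + 19/56·x³.
With x = 4/3: g(4/3) = -694/189.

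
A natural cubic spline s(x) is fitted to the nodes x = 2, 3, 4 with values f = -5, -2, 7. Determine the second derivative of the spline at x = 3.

9

With M_i denoting the second derivative at x_i, h_i = 1, 1, and Δ_i = (y_(i+1) − y_i)/h_i = 3, 9:
  1·M_0 + 4·M_1 + 1·M_2 = 6(Δ_1 - Δ_0) = 36
Natural end conditions: M_0 = M_2 = 0.
Forward elimination and back-substitution give M_0 = 0, M_1 = 9, M_2 = 0.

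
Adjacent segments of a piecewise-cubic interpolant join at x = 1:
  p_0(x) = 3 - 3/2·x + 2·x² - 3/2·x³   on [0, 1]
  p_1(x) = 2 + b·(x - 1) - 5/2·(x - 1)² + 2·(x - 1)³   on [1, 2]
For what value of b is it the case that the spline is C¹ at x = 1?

-2

p_0'(x) = -3/2 + 4·x - 9/2·x², so p_0'(1) = -2. On the right, p_1'(1) = b, so b = -2.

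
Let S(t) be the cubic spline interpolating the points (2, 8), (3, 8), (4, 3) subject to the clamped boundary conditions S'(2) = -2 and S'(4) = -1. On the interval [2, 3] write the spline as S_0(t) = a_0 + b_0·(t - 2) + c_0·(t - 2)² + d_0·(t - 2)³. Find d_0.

-5

With m_i denoting the second derivative at x_i, h_i = 1, 1, and Δ_i = (y_(i+1) − y_i)/h_i = 0, -5:
  1·m_0 + 4·m_1 + 1·m_2 = 6(Δ_1 - Δ_0) = -30
Clamped end conditions give two more equations: 2h_0·m_0 + h_0·m_1 = 6(Δ_0 - S'(2)) = 12 and h_1·m_1 + 2h_1·m_2 = 6(S'(4) - Δ_1) = 24.
Solving: m_0 = 14, m_1 = -16, m_2 = 20.
On [2, 3], with S_0(t) = a_0 + b_0·(t - 2) + c_0·(t - 2)² + d_0·(t - 2)³: c_0 = m_0/2 = 7, d_0 = (m_1 - m_0)/(6h_0) = -5, b_0 = Δ_0 - h_0(2m_0 + m_1)/6 = -2.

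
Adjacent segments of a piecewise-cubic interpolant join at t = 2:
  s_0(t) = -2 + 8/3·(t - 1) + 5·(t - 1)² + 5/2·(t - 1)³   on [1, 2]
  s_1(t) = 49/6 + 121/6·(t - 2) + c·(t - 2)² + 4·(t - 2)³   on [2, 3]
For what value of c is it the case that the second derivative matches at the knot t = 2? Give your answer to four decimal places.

12.5000

s_0''(t) = 10 + 15·(t - 1), so s_0''(2) = 25. On the right, s_1''(2) = 2c, so c = 25/2.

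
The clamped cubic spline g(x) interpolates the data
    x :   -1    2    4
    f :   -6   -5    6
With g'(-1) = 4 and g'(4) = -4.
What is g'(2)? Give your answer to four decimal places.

5.5500

With M_i denoting the second derivative at x_i, h_i = 3, 2, and Δ_i = (y_(i+1) − y_i)/h_i = 1/3, 11/2:
  3·M_0 + 10·M_1 + 2·M_2 = 6(Δ_1 - Δ_0) = 31
Clamped end conditions give two more equations: 2h_0·M_0 + h_0·M_1 = 6(Δ_0 - g'(-1)) = -22 and h_1·M_1 + 2h_1·M_2 = 6(g'(4) - Δ_1) = -57.
Solving the tridiagonal system: M_0 = -251/30, M_1 = 47/5, M_2 = -379/20.
On [2, 4], g'(x) = b_1 + 2c_1·(x - 2) + 3d_1·(x - 2)² with b_1 = Δ_1 - h_1(2M_1 + M_2)/6 = 111/20, c_1 = M_1/2 = 47/10, d_1 = (M_2 - M_1)/(6h_1) = -189/80. So g'(2) = 111/20.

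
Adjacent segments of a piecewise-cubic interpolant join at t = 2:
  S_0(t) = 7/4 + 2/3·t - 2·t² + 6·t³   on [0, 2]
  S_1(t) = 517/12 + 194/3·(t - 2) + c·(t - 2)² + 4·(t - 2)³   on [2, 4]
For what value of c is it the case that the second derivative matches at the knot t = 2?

34

S_0''(t) = -4 + 36·t, so S_0''(2) = 68. On the right, S_1''(2) = 2c, so c = 34.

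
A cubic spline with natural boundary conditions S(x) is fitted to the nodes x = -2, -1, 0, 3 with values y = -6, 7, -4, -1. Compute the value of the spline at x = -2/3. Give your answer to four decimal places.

5.0824

With σ_i denoting the second derivative at x_i, h_i = 1, 1, 3, and Δ_i = (y_(i+1) − y_i)/h_i = 13, -11, 1:
  1·σ_0 + 4·σ_1 + 1·σ_2 = 6(Δ_1 - Δ_0) = -144
  1·σ_1 + 8·σ_2 + 3·σ_3 = 6(Δ_2 - Δ_1) = 72
Natural end conditions: σ_0 = σ_3 = 0.
Forward elimination and back-substitution give σ_0 = 0, σ_1 = -1224/31, σ_2 = 432/31, σ_3 = 0.
On [-1, 0], S(x) = 7 - 5/31·(x + 1) - 612/31·(x + 1)² + 276/31·(x + 1)³.
With (x + 1) = 1/3: S(-2/3) = 1418/279.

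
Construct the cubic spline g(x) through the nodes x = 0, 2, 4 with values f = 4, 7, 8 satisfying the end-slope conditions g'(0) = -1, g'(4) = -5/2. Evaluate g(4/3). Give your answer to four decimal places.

5.3704

Write M_i for g''(x_i). With h_i = 2, 2 and divided differences Δ_i = 3/2, 1/2, the continuity of g' gives the tridiagonal system
  2·M_0 + 8·M_1 + 2·M_2 = 6(Δ_1 - Δ_0) = -6
Clamped end conditions give two more equations: 2h_0·M_0 + h_0·M_1 = 6(Δ_0 - g'(0)) = 15 and h_1·M_1 + 2h_1·M_2 = 6(g'(4) - Δ_1) = -18.
Forward elimination and back-substitution give M_0 = 33/8, M_1 = -3/4, M_2 = -33/8.
On [0, 2], g(x) = 4 - 1·x + 33/16·x² - 13/32·x³.
With x = 4/3: g(4/3) = 145/27.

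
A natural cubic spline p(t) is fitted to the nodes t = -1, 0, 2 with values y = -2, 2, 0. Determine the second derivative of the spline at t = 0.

-5

With σ_i denoting the second derivative at x_i, h_i = 1, 2, and Δ_i = (y_(i+1) − y_i)/h_i = 4, -1:
  1·σ_0 + 6·σ_1 + 2·σ_2 = 6(Δ_1 - Δ_0) = -30
Natural end conditions: σ_0 = σ_2 = 0.
Solving the tridiagonal system: σ_0 = 0, σ_1 = -5, σ_2 = 0.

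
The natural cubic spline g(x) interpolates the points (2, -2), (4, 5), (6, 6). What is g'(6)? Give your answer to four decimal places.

Put M_i = g'' at the i-th knot. Here h = (2, 2) and Δ = (7/2, 1/2), so the interior equations h_(i-1)·M_(i-1) + 2(h_(i-1)+h_i)·M_i + h_i·M_(i+1) = 6(Δ_i − Δ_(i-1)) read
  2·M_0 + 8·M_1 + 2·M_2 = 6(Δ_1 - Δ_0) = -18
Natural end conditions: M_0 = M_2 = 0.
Solving the tridiagonal system: M_0 = 0, M_1 = -9/4, M_2 = 0.
On [4, 6], g'(x) = b_1 + 2c_1·(x - 4) + 3d_1·(x - 4)² with b_1 = Δ_1 - h_1(2M_1 + M_2)/6 = 2, c_1 = M_1/2 = -9/8, d_1 = (M_2 - M_1)/(6h_1) = 3/16. So g'(6) = -1/4.

-0.2500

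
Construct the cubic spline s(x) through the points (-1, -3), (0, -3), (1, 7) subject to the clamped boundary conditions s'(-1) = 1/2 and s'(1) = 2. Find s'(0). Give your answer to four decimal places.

6.8750

Write m_i for s''(x_i). With h_i = 1, 1 and divided differences Δ_i = 0, 10, the continuity of s' gives the tridiagonal system
  1·m_0 + 4·m_1 + 1·m_2 = 6(Δ_1 - Δ_0) = 60
Clamped end conditions give two more equations: 2h_0·m_0 + h_0·m_1 = 6(Δ_0 - s'(-1)) = -3 and h_1·m_1 + 2h_1·m_2 = 6(s'(1) - Δ_1) = -48.
Solving: m_0 = -63/4, m_1 = 57/2, m_2 = -153/4.
On [0, 1], s'(x) = b_1 + 2c_1·x + 3d_1·x² with b_1 = Δ_1 - h_1(2m_1 + m_2)/6 = 55/8, c_1 = m_1/2 = 57/4, d_1 = (m_2 - m_1)/(6h_1) = -89/8. So s'(0) = 55/8.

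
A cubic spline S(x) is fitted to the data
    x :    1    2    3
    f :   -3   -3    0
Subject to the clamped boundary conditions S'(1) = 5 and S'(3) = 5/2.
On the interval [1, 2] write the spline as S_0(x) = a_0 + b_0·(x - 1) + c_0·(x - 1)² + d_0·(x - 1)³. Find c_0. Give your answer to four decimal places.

-10.3750

Put M_i = S'' at the i-th knot. Here h = (1, 1) and Δ = (0, 3), so the interior equations h_(i-1)·M_(i-1) + 2(h_(i-1)+h_i)·M_i + h_i·M_(i+1) = 6(Δ_i − Δ_(i-1)) read
  1·M_0 + 4·M_1 + 1·M_2 = 6(Δ_1 - Δ_0) = 18
Clamped end conditions give two more equations: 2h_0·M_0 + h_0·M_1 = 6(Δ_0 - S'(1)) = -30 and h_1·M_1 + 2h_1·M_2 = 6(S'(3) - Δ_1) = -3.
Hence M_0 = -83/4, M_1 = 23/2, M_2 = -29/4.
On [1, 2], with S_0(x) = a_0 + b_0·(x - 1) + c_0·(x - 1)² + d_0·(x - 1)³: c_0 = M_0/2 = -83/8, d_0 = (M_1 - M_0)/(6h_0) = 43/8, b_0 = Δ_0 - h_0(2M_0 + M_1)/6 = 5.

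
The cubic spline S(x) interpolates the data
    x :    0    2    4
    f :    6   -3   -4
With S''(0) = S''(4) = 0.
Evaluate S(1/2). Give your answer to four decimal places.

With M_i denoting the second derivative at x_i, h_i = 2, 2, and Δ_i = (y_(i+1) − y_i)/h_i = -9/2, -1/2:
  2·M_0 + 8·M_1 + 2·M_2 = 6(Δ_1 - Δ_0) = 24
Natural end conditions: M_0 = M_2 = 0.
Solving: M_0 = 0, M_1 = 3, M_2 = 0.
On [0, 2], S(x) = 6 - 11/2·x + 0·x² + 1/4·x³.
With x = 1/2: S(1/2) = 105/32.

3.2813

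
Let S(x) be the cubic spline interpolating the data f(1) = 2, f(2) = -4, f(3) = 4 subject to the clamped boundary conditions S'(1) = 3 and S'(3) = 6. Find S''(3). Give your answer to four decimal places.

-25.5000

Put M_i = S'' at the i-th knot. Here h = (1, 1) and Δ = (-6, 8), so the interior equations h_(i-1)·M_(i-1) + 2(h_(i-1)+h_i)·M_i + h_i·M_(i+1) = 6(Δ_i − Δ_(i-1)) read
  1·M_0 + 4·M_1 + 1·M_2 = 6(Δ_1 - Δ_0) = 84
Clamped end conditions give two more equations: 2h_0·M_0 + h_0·M_1 = 6(Δ_0 - S'(1)) = -54 and h_1·M_1 + 2h_1·M_2 = 6(S'(3) - Δ_1) = -12.
Solving: M_0 = -93/2, M_1 = 39, M_2 = -51/2.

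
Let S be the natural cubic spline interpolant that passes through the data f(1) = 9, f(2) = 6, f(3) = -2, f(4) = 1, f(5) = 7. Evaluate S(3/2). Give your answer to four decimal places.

8.2768

Write σ_i for S''(x_i). With h_i = 1, 1, 1, 1 and divided differences Δ_i = -3, -8, 3, 6, the continuity of S' gives the tridiagonal system
  1·σ_0 + 4·σ_1 + 1·σ_2 = 6(Δ_1 - Δ_0) = -30
  1·σ_1 + 4·σ_2 + 1·σ_3 = 6(Δ_2 - Δ_1) = 66
  1·σ_2 + 4·σ_3 + 1·σ_4 = 6(Δ_3 - Δ_2) = 18
Natural end conditions: σ_0 = σ_4 = 0.
Forward elimination and back-substitution give σ_0 = 0, σ_1 = -87/7, σ_2 = 138/7, σ_3 = -3/7, σ_4 = 0.
On [1, 2], S(t) = 9 - 13/14·(t - 1) + 0·(t - 1)² - 29/14·(t - 1)³.
With (t - 1) = 1/2: S(3/2) = 927/112.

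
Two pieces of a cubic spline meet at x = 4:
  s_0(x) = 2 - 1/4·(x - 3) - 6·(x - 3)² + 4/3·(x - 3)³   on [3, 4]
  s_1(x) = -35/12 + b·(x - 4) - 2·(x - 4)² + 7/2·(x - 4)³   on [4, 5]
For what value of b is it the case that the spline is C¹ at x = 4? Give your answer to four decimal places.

s_0'(x) = -1/4 - 12·(x - 3) + 4·(x - 3)², so s_0'(4) = -33/4. On the right, s_1'(4) = b, so b = -33/4.

-8.2500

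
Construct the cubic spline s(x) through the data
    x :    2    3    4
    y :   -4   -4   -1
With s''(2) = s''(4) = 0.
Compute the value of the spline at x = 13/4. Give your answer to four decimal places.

Put σ_i = s'' at the i-th knot. Here h = (1, 1) and Δ = (0, 3), so the interior equations h_(i-1)·σ_(i-1) + 2(h_(i-1)+h_i)·σ_i + h_i·σ_(i+1) = 6(Δ_i − Δ_(i-1)) read
  1·σ_0 + 4·σ_1 + 1·σ_2 = 6(Δ_1 - Δ_0) = 18
Natural end conditions: σ_0 = σ_2 = 0.
Forward elimination and back-substitution give σ_0 = 0, σ_1 = 9/2, σ_2 = 0.
On [3, 4], s(x) = -4 + 3/2·(x - 3) + 9/4·(x - 3)² - 3/4·(x - 3)³.
With (x - 3) = 1/4: s(13/4) = -895/256.

-3.4961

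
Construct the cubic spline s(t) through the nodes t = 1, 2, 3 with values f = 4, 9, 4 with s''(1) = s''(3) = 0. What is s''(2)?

Write σ_i for s''(x_i). With h_i = 1, 1 and divided differences Δ_i = 5, -5, the continuity of s' gives the tridiagonal system
  1·σ_0 + 4·σ_1 + 1·σ_2 = 6(Δ_1 - Δ_0) = -60
Natural end conditions: σ_0 = σ_2 = 0.
Solving: σ_0 = 0, σ_1 = -15, σ_2 = 0.

-15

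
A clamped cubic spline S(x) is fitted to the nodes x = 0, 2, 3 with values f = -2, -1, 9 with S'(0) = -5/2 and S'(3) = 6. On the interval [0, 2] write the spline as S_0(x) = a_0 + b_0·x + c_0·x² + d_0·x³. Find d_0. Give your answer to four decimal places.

Write m_i for S''(x_i). With h_i = 2, 1 and divided differences Δ_i = 1/2, 10, the continuity of S' gives the tridiagonal system
  2·m_0 + 6·m_1 + 1·m_2 = 6(Δ_1 - Δ_0) = 57
Clamped end conditions give two more equations: 2h_0·m_0 + h_0·m_1 = 6(Δ_0 - S'(0)) = 18 and h_1·m_1 + 2h_1·m_2 = 6(S'(3) - Δ_1) = -24.
Hence m_0 = -13/6, m_1 = 40/3, m_2 = -56/3.
On [0, 2], with S_0(x) = a_0 + b_0·x + c_0·x² + d_0·x³: c_0 = m_0/2 = -13/12, d_0 = (m_1 - m_0)/(6h_0) = 31/24, b_0 = Δ_0 - h_0(2m_0 + m_1)/6 = -5/2.

1.2917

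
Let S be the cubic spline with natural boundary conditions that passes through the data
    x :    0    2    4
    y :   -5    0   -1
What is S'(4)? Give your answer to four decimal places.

-1.2500

Write m_i for S''(x_i). With h_i = 2, 2 and divided differences Δ_i = 5/2, -1/2, the continuity of S' gives the tridiagonal system
  2·m_0 + 8·m_1 + 2·m_2 = 6(Δ_1 - Δ_0) = -18
Natural end conditions: m_0 = m_2 = 0.
Hence m_0 = 0, m_1 = -9/4, m_2 = 0.
On [2, 4], S'(x) = b_1 + 2c_1·(x - 2) + 3d_1·(x - 2)² with b_1 = Δ_1 - h_1(2m_1 + m_2)/6 = 1, c_1 = m_1/2 = -9/8, d_1 = (m_2 - m_1)/(6h_1) = 3/16. So S'(4) = -5/4.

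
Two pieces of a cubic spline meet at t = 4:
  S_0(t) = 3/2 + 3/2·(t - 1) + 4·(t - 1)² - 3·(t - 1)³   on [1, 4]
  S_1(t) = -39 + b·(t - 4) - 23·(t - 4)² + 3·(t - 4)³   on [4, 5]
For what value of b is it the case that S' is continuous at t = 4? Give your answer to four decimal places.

-55.5000

S_0'(t) = 3/2 + 8·(t - 1) - 9·(t - 1)², so S_0'(4) = -111/2. On the right, S_1'(4) = b, so b = -111/2.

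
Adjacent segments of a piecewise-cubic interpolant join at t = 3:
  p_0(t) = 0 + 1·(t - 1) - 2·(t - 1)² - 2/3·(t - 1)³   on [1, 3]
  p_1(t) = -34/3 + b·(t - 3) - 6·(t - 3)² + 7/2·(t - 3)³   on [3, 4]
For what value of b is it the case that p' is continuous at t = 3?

p_0'(t) = 1 - 4·(t - 1) - 2·(t - 1)², so p_0'(3) = -15. On the right, p_1'(3) = b, so b = -15.

-15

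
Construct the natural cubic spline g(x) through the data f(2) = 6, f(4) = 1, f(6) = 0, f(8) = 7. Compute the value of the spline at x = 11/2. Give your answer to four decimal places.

-0.4875

With M_i denoting the second derivative at x_i, h_i = 2, 2, 2, and Δ_i = (y_(i+1) − y_i)/h_i = -5/2, -1/2, 7/2:
  2·M_0 + 8·M_1 + 2·M_2 = 6(Δ_1 - Δ_0) = 12
  2·M_1 + 8·M_2 + 2·M_3 = 6(Δ_2 - Δ_1) = 24
Natural end conditions: M_0 = M_3 = 0.
Forward elimination and back-substitution give M_0 = 0, M_1 = 4/5, M_2 = 14/5, M_3 = 0.
On [4, 6], g(x) = 1 - 59/30·(x - 4) + 2/5·(x - 4)² + 1/6·(x - 4)³.
With (x - 4) = 3/2: g(11/2) = -39/80.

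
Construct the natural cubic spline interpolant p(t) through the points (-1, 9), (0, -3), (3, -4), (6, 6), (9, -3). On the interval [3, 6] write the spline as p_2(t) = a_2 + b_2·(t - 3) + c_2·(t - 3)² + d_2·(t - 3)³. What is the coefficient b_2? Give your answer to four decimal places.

Put σ_i = p'' at the i-th knot. Here h = (1, 3, 3, 3) and Δ = (-12, -1/3, 10/3, -3), so the interior equations h_(i-1)·σ_(i-1) + 2(h_(i-1)+h_i)·σ_i + h_i·σ_(i+1) = 6(Δ_i − Δ_(i-1)) read
  1·σ_0 + 8·σ_1 + 3·σ_2 = 6(Δ_1 - Δ_0) = 70
  3·σ_1 + 12·σ_2 + 3·σ_3 = 6(Δ_2 - Δ_1) = 22
  3·σ_2 + 12·σ_3 + 3·σ_4 = 6(Δ_3 - Δ_2) = -38
Natural end conditions: σ_0 = σ_4 = 0.
Solving: σ_0 = 0, σ_1 = 77/9, σ_2 = 14/27, σ_3 = -89/27, σ_4 = 0.
On [3, 6], with p_2(t) = a_2 + b_2·(t - 3) + c_2·(t - 3)² + d_2·(t - 3)³: c_2 = σ_2/2 = 7/27, d_2 = (σ_3 - σ_2)/(6h_2) = -103/486, b_2 = Δ_2 - h_2(2σ_2 + σ_3)/6 = 241/54.

4.4630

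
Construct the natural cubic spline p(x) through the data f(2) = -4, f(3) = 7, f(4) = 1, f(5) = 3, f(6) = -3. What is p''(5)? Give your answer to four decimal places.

Let σ_i = p''(x_i). Step sizes h_i = 1, 1, 1, 1; slopes of the chords Δ_i = (y_(i+1) - y_i)/h_i = 11, -6, 2, -6.
  1·σ_0 + 4·σ_1 + 1·σ_2 = 6(Δ_1 - Δ_0) = -102
  1·σ_1 + 4·σ_2 + 1·σ_3 = 6(Δ_2 - Δ_1) = 48
  1·σ_2 + 4·σ_3 + 1·σ_4 = 6(Δ_3 - Δ_2) = -48
Natural end conditions: σ_0 = σ_4 = 0.
Solving: σ_0 = 0, σ_1 = -885/28, σ_2 = 171/7, σ_3 = -507/28, σ_4 = 0.

-18.1071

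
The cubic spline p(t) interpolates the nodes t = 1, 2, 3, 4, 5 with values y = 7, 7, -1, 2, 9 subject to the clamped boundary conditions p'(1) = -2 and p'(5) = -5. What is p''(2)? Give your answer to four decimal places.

With M_i denoting the second derivative at x_i, h_i = 1, 1, 1, 1, and Δ_i = (y_(i+1) − y_i)/h_i = 0, -8, 3, 7:
  1·M_0 + 4·M_1 + 1·M_2 = 6(Δ_1 - Δ_0) = -48
  1·M_1 + 4·M_2 + 1·M_3 = 6(Δ_2 - Δ_1) = 66
  1·M_2 + 4·M_3 + 1·M_4 = 6(Δ_3 - Δ_2) = 24
Clamped end conditions give two more equations: 2h_0·M_0 + h_0·M_1 = 6(Δ_0 - p'(1)) = 12 and h_3·M_3 + 2h_3·M_4 = 6(p'(5) - Δ_3) = -72.
Solving: M_0 = 459/28, M_1 = -291/14, M_2 = 75/4, M_3 = 165/14, M_4 = -1173/28.

-20.7857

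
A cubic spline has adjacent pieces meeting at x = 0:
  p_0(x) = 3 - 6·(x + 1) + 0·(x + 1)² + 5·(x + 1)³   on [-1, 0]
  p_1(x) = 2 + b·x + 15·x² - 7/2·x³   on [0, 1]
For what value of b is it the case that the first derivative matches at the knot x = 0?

p_0'(x) = -6 + 0·(x + 1) + 15·(x + 1)², so p_0'(0) = 9. On the right, p_1'(0) = b, so b = 9.

9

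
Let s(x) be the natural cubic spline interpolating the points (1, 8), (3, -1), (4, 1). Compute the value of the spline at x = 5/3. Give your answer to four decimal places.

With m_i denoting the second derivative at x_i, h_i = 2, 1, and Δ_i = (y_(i+1) − y_i)/h_i = -9/2, 2:
  2·m_0 + 6·m_1 + 1·m_2 = 6(Δ_1 - Δ_0) = 39
Natural end conditions: m_0 = m_2 = 0.
Forward elimination and back-substitution give m_0 = 0, m_1 = 13/2, m_2 = 0.
On [1, 3], s(x) = 8 - 20/3·(x - 1) + 0·(x - 1)² + 13/24·(x - 1)³.
With (x - 1) = 2/3: s(5/3) = 301/81.

3.7160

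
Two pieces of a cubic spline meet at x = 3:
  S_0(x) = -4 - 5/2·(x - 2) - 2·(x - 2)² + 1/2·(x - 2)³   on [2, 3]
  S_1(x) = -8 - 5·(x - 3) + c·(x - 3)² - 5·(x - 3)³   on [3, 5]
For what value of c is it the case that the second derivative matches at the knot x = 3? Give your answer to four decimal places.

-0.5000

S_0''(x) = -4 + 3·(x - 2), so S_0''(3) = -1. On the right, S_1''(3) = 2c, so c = -1/2.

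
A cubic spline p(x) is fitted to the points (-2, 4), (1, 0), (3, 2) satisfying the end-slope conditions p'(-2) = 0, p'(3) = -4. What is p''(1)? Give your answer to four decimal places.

Put M_i = p'' at the i-th knot. Here h = (3, 2) and Δ = (-4/3, 1), so the interior equations h_(i-1)·M_(i-1) + 2(h_(i-1)+h_i)·M_i + h_i·M_(i+1) = 6(Δ_i − Δ_(i-1)) read
  3·M_0 + 10·M_1 + 2·M_2 = 6(Δ_1 - Δ_0) = 14
Clamped end conditions give two more equations: 2h_0·M_0 + h_0·M_1 = 6(Δ_0 - p'(-2)) = -8 and h_1·M_1 + 2h_1·M_2 = 6(p'(3) - Δ_1) = -30.
Forward elimination and back-substitution give M_0 = -53/15, M_1 = 22/5, M_2 = -97/10.

4.4000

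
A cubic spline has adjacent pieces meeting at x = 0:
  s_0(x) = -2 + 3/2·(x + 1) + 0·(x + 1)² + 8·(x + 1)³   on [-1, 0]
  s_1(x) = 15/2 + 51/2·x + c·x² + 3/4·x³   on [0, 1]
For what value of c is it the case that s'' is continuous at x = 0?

s_0''(x) = 0 + 48·(x + 1), so s_0''(0) = 48. On the right, s_1''(0) = 2c, so c = 24.

24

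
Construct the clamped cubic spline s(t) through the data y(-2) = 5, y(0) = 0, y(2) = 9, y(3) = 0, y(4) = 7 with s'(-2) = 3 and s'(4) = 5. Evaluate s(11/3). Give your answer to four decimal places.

With M_i denoting the second derivative at x_i, h_i = 2, 2, 1, 1, and Δ_i = (y_(i+1) − y_i)/h_i = -5/2, 9/2, -9, 7:
  2·M_0 + 8·M_1 + 2·M_2 = 6(Δ_1 - Δ_0) = 42
  2·M_1 + 6·M_2 + 1·M_3 = 6(Δ_2 - Δ_1) = -81
  1·M_2 + 4·M_3 + 1·M_4 = 6(Δ_3 - Δ_2) = 96
Clamped end conditions give two more equations: 2h_0·M_0 + h_0·M_1 = 6(Δ_0 - s'(-2)) = -33 and h_3·M_3 + 2h_3·M_4 = 6(s'(4) - Δ_3) = -12.
Solving: M_0 = -335/21, M_1 = 647/42, M_2 = -74/3, M_3 = 760/21, M_4 = -506/21.
On [3, 4], s(t) = 0 - 22/21·(t - 3) + 380/21·(t - 3)² - 211/21·(t - 3)³.
With (t - 3) = 2/3: s(11/3) = 2476/567.

4.3668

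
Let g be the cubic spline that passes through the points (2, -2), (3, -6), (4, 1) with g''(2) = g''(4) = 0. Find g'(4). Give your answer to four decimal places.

Put σ_i = g'' at the i-th knot. Here h = (1, 1) and Δ = (-4, 7), so the interior equations h_(i-1)·σ_(i-1) + 2(h_(i-1)+h_i)·σ_i + h_i·σ_(i+1) = 6(Δ_i − Δ_(i-1)) read
  1·σ_0 + 4·σ_1 + 1·σ_2 = 6(Δ_1 - Δ_0) = 66
Natural end conditions: σ_0 = σ_2 = 0.
Solving: σ_0 = 0, σ_1 = 33/2, σ_2 = 0.
On [3, 4], g'(x) = b_1 + 2c_1·(x - 3) + 3d_1·(x - 3)² with b_1 = Δ_1 - h_1(2σ_1 + σ_2)/6 = 3/2, c_1 = σ_1/2 = 33/4, d_1 = (σ_2 - σ_1)/(6h_1) = -11/4. So g'(4) = 39/4.

9.7500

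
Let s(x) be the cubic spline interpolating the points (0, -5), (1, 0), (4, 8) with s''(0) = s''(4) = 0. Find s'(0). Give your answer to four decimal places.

With σ_i denoting the second derivative at x_i, h_i = 1, 3, and Δ_i = (y_(i+1) − y_i)/h_i = 5, 8/3:
  1·σ_0 + 8·σ_1 + 3·σ_2 = 6(Δ_1 - Δ_0) = -14
Natural end conditions: σ_0 = σ_2 = 0.
Hence σ_0 = 0, σ_1 = -7/4, σ_2 = 0.
On [0, 1], s'(x) = b_0 + 2c_0·x + 3d_0·x² with b_0 = Δ_0 - h_0(2σ_0 + σ_1)/6 = 127/24, c_0 = σ_0/2 = 0, d_0 = (σ_1 - σ_0)/(6h_0) = -7/24. So s'(0) = 127/24.

5.2917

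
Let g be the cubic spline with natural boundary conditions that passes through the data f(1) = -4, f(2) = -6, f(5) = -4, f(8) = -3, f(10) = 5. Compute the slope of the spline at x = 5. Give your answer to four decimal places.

0.4774

Put m_i = g'' at the i-th knot. Here h = (1, 3, 3, 2) and Δ = (-2, 2/3, 1/3, 4), so the interior equations h_(i-1)·m_(i-1) + 2(h_(i-1)+h_i)·m_i + h_i·m_(i+1) = 6(Δ_i − Δ_(i-1)) read
  1·m_0 + 8·m_1 + 3·m_2 = 6(Δ_1 - Δ_0) = 16
  3·m_1 + 12·m_2 + 3·m_3 = 6(Δ_2 - Δ_1) = -2
  3·m_2 + 10·m_3 + 2·m_4 = 6(Δ_3 - Δ_2) = 22
Natural end conditions: m_0 = m_4 = 0.
Hence m_0 = 0, m_1 = 339/133, m_2 = -584/399, m_3 = 351/133, m_4 = 0.
On [5, 8], g'(x) = b_2 + 2c_2·(x - 5) + 3d_2·(x - 5)² with b_2 = Δ_2 - h_2(2m_2 + m_3)/6 = 127/266, c_2 = m_2/2 = -292/399, d_2 = (m_3 - m_2)/(6h_2) = 1637/7182. So g'(5) = 127/266.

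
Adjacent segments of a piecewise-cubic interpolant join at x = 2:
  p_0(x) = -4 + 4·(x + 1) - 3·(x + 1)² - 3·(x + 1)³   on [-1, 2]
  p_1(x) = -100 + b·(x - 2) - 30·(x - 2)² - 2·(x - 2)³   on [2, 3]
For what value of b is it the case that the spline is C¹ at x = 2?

-95

p_0'(x) = 4 - 6·(x + 1) - 9·(x + 1)², so p_0'(2) = -95. On the right, p_1'(2) = b, so b = -95.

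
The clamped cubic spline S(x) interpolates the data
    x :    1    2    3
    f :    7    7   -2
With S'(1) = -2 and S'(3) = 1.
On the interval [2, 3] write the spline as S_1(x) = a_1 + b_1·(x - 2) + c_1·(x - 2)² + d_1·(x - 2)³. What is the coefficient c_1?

-15

With σ_i denoting the second derivative at x_i, h_i = 1, 1, and Δ_i = (y_(i+1) − y_i)/h_i = 0, -9:
  1·σ_0 + 4·σ_1 + 1·σ_2 = 6(Δ_1 - Δ_0) = -54
Clamped end conditions give two more equations: 2h_0·σ_0 + h_0·σ_1 = 6(Δ_0 - S'(1)) = 12 and h_1·σ_1 + 2h_1·σ_2 = 6(S'(3) - Δ_1) = 60.
Hence σ_0 = 21, σ_1 = -30, σ_2 = 45.
On [2, 3], with S_1(x) = a_1 + b_1·(x - 2) + c_1·(x - 2)² + d_1·(x - 2)³: c_1 = σ_1/2 = -15, d_1 = (σ_2 - σ_1)/(6h_1) = 25/2, b_1 = Δ_1 - h_1(2σ_1 + σ_2)/6 = -13/2.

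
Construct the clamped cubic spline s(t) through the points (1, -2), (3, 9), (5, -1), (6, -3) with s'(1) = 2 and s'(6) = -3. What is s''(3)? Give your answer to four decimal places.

Write M_i for s''(x_i). With h_i = 2, 2, 1 and divided differences Δ_i = 11/2, -5, -2, the continuity of s' gives the tridiagonal system
  2·M_0 + 8·M_1 + 2·M_2 = 6(Δ_1 - Δ_0) = -63
  2·M_1 + 6·M_2 + 1·M_3 = 6(Δ_2 - Δ_1) = 18
Clamped end conditions give two more equations: 2h_0·M_0 + h_0·M_1 = 6(Δ_0 - s'(1)) = 21 and h_2·M_2 + 2h_2·M_3 = 6(s'(6) - Δ_2) = -6.
Forward elimination and back-substitution give M_0 = 539/46, M_1 = -595/46, M_2 = 196/23, M_3 = -167/23.

-12.9348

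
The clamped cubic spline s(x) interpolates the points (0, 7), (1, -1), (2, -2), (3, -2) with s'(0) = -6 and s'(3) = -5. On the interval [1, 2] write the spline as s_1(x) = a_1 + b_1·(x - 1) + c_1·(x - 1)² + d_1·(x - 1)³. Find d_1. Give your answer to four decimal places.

Write M_i for s''(x_i). With h_i = 1, 1, 1 and divided differences Δ_i = -8, -1, 0, the continuity of s' gives the tridiagonal system
  1·M_0 + 4·M_1 + 1·M_2 = 6(Δ_1 - Δ_0) = 42
  1·M_1 + 4·M_2 + 1·M_3 = 6(Δ_2 - Δ_1) = 6
Clamped end conditions give two more equations: 2h_0·M_0 + h_0·M_1 = 6(Δ_0 - s'(0)) = -12 and h_2·M_2 + 2h_2·M_3 = 6(s'(3) - Δ_2) = -30.
Forward elimination and back-substitution give M_0 = -188/15, M_1 = 196/15, M_2 = 34/15, M_3 = -242/15.
On [1, 2], with s_1(x) = a_1 + b_1·(x - 1) + c_1·(x - 1)² + d_1·(x - 1)³: c_1 = M_1/2 = 98/15, d_1 = (M_2 - M_1)/(6h_1) = -9/5, b_1 = Δ_1 - h_1(2M_1 + M_2)/6 = -86/15.

-1.8000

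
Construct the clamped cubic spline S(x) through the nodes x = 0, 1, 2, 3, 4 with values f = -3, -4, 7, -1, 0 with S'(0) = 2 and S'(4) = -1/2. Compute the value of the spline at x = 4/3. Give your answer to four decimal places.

Let M_i = S''(x_i). Step sizes h_i = 1, 1, 1, 1; slopes of the chords Δ_i = (y_(i+1) - y_i)/h_i = -1, 11, -8, 1.
  1·M_0 + 4·M_1 + 1·M_2 = 6(Δ_1 - Δ_0) = 72
  1·M_1 + 4·M_2 + 1·M_3 = 6(Δ_2 - Δ_1) = -114
  1·M_2 + 4·M_3 + 1·M_4 = 6(Δ_3 - Δ_2) = 54
Clamped end conditions give two more equations: 2h_0·M_0 + h_0·M_1 = 6(Δ_0 - S'(0)) = -18 and h_3·M_3 + 2h_3·M_4 = 6(S'(4) - Δ_3) = -9.
Forward elimination and back-substitution give M_0 = -1511/56, M_1 = 1007/28, M_2 = -359/8, M_3 = 827/28, M_4 = -1079/56.
On [1, 2], S(x) = -4 + 727/112·(x - 1) + 1007/56·(x - 1)² - 1509/112·(x - 1)³.
With (x - 1) = 1/3: S(4/3) = -85/252.

-0.3373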